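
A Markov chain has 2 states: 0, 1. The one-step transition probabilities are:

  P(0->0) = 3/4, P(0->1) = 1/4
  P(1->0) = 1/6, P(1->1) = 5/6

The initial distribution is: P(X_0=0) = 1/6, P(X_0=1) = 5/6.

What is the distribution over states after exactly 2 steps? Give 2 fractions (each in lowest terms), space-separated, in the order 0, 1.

Propagating the distribution step by step (d_{t+1} = d_t * P):
d_0 = (0=1/6, 1=5/6)
  d_1[0] = 1/6*3/4 + 5/6*1/6 = 19/72
  d_1[1] = 1/6*1/4 + 5/6*5/6 = 53/72
d_1 = (0=19/72, 1=53/72)
  d_2[0] = 19/72*3/4 + 53/72*1/6 = 277/864
  d_2[1] = 19/72*1/4 + 53/72*5/6 = 587/864
d_2 = (0=277/864, 1=587/864)

Answer: 277/864 587/864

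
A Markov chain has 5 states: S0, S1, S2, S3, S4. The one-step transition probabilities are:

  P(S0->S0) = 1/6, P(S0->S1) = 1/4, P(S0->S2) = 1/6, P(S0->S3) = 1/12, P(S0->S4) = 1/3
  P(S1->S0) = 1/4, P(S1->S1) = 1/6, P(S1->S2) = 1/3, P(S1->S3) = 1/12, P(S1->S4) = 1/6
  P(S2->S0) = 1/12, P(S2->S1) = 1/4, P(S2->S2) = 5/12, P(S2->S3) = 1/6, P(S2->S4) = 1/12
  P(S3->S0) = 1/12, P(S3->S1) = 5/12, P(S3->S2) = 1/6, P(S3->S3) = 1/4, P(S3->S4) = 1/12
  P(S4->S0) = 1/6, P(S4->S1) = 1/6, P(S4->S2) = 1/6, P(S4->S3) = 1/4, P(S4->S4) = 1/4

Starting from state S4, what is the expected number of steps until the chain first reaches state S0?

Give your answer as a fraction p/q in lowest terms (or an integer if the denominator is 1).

Answer: 15984/2363

Derivation:
Let h_i = expected steps to first reach S0 from state i.
Boundary: h_S0 = 0.
First-step equations for the other states:
  h_S1 = 1 + 1/4*h_S0 + 1/6*h_S1 + 1/3*h_S2 + 1/12*h_S3 + 1/6*h_S4
  h_S2 = 1 + 1/12*h_S0 + 1/4*h_S1 + 5/12*h_S2 + 1/6*h_S3 + 1/12*h_S4
  h_S3 = 1 + 1/12*h_S0 + 5/12*h_S1 + 1/6*h_S2 + 1/4*h_S3 + 1/12*h_S4
  h_S4 = 1 + 1/6*h_S0 + 1/6*h_S1 + 1/6*h_S2 + 1/4*h_S3 + 1/4*h_S4

Substituting h_S0 = 0 and rearranging gives the linear system (I - Q) h = 1:
  [5/6, -1/3, -1/12, -1/6] . (h_S1, h_S2, h_S3, h_S4) = 1
  [-1/4, 7/12, -1/6, -1/12] . (h_S1, h_S2, h_S3, h_S4) = 1
  [-5/12, -1/6, 3/4, -1/12] . (h_S1, h_S2, h_S3, h_S4) = 1
  [-1/6, -1/6, -1/4, 3/4] . (h_S1, h_S2, h_S3, h_S4) = 1

Solving yields:
  h_S1 = 14736/2363
  h_S2 = 17508/2363
  h_S3 = 17004/2363
  h_S4 = 15984/2363

Starting state is S4, so the expected hitting time is h_S4 = 15984/2363.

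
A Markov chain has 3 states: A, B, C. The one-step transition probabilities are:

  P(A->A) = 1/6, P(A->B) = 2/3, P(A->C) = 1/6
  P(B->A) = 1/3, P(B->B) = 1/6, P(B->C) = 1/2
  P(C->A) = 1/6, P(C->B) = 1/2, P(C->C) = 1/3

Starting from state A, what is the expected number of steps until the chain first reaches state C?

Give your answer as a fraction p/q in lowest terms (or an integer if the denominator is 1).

Let h_i = expected steps to first reach C from state i.
Boundary: h_C = 0.
First-step equations for the other states:
  h_A = 1 + 1/6*h_A + 2/3*h_B + 1/6*h_C
  h_B = 1 + 1/3*h_A + 1/6*h_B + 1/2*h_C

Substituting h_C = 0 and rearranging gives the linear system (I - Q) h = 1:
  [5/6, -2/3] . (h_A, h_B) = 1
  [-1/3, 5/6] . (h_A, h_B) = 1

Solving yields:
  h_A = 54/17
  h_B = 42/17

Starting state is A, so the expected hitting time is h_A = 54/17.

Answer: 54/17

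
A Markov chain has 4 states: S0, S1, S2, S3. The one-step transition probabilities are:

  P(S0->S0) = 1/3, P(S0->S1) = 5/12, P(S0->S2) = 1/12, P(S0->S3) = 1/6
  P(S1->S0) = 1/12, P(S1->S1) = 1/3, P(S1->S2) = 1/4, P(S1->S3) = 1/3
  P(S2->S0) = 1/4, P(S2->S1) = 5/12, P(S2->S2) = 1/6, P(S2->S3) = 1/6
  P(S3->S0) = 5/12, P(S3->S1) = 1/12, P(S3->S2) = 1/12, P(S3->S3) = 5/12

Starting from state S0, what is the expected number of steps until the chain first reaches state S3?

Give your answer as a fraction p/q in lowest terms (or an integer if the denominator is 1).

Answer: 13/3

Derivation:
Let h_i = expected steps to first reach S3 from state i.
Boundary: h_S3 = 0.
First-step equations for the other states:
  h_S0 = 1 + 1/3*h_S0 + 5/12*h_S1 + 1/12*h_S2 + 1/6*h_S3
  h_S1 = 1 + 1/12*h_S0 + 1/3*h_S1 + 1/4*h_S2 + 1/3*h_S3
  h_S2 = 1 + 1/4*h_S0 + 5/12*h_S1 + 1/6*h_S2 + 1/6*h_S3

Substituting h_S3 = 0 and rearranging gives the linear system (I - Q) h = 1:
  [2/3, -5/12, -1/12] . (h_S0, h_S1, h_S2) = 1
  [-1/12, 2/3, -1/4] . (h_S0, h_S1, h_S2) = 1
  [-1/4, -5/12, 5/6] . (h_S0, h_S1, h_S2) = 1

Solving yields:
  h_S0 = 13/3
  h_S1 = 11/3
  h_S2 = 13/3

Starting state is S0, so the expected hitting time is h_S0 = 13/3.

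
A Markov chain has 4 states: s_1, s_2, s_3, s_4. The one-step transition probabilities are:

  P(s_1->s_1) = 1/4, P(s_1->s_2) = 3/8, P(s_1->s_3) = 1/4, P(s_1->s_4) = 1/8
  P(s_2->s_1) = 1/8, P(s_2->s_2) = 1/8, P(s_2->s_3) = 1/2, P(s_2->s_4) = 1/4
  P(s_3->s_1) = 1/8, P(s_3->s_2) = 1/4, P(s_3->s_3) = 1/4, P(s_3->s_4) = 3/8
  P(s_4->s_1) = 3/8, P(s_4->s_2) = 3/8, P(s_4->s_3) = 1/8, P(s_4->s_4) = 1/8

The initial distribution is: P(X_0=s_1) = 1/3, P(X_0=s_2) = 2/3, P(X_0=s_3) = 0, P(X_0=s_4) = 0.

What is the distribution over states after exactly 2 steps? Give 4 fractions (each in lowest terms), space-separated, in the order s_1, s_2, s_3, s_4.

Propagating the distribution step by step (d_{t+1} = d_t * P):
d_0 = (s_1=1/3, s_2=2/3, s_3=0, s_4=0)
  d_1[s_1] = 1/3*1/4 + 2/3*1/8 + 0*1/8 + 0*3/8 = 1/6
  d_1[s_2] = 1/3*3/8 + 2/3*1/8 + 0*1/4 + 0*3/8 = 5/24
  d_1[s_3] = 1/3*1/4 + 2/3*1/2 + 0*1/4 + 0*1/8 = 5/12
  d_1[s_4] = 1/3*1/8 + 2/3*1/4 + 0*3/8 + 0*1/8 = 5/24
d_1 = (s_1=1/6, s_2=5/24, s_3=5/12, s_4=5/24)
  d_2[s_1] = 1/6*1/4 + 5/24*1/8 + 5/12*1/8 + 5/24*3/8 = 19/96
  d_2[s_2] = 1/6*3/8 + 5/24*1/8 + 5/12*1/4 + 5/24*3/8 = 13/48
  d_2[s_3] = 1/6*1/4 + 5/24*1/2 + 5/12*1/4 + 5/24*1/8 = 53/192
  d_2[s_4] = 1/6*1/8 + 5/24*1/4 + 5/12*3/8 + 5/24*1/8 = 49/192
d_2 = (s_1=19/96, s_2=13/48, s_3=53/192, s_4=49/192)

Answer: 19/96 13/48 53/192 49/192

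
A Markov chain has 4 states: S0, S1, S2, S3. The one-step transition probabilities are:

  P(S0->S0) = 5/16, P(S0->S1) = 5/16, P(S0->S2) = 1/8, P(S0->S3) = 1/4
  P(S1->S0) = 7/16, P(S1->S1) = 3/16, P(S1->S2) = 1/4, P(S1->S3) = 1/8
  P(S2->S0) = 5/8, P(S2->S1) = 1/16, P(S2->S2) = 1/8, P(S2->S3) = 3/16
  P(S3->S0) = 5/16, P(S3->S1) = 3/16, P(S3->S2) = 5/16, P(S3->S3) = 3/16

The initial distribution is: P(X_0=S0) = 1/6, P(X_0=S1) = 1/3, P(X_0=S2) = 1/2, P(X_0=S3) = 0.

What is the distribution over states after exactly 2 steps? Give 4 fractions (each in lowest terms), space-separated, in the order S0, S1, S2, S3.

Propagating the distribution step by step (d_{t+1} = d_t * P):
d_0 = (S0=1/6, S1=1/3, S2=1/2, S3=0)
  d_1[S0] = 1/6*5/16 + 1/3*7/16 + 1/2*5/8 + 0*5/16 = 49/96
  d_1[S1] = 1/6*5/16 + 1/3*3/16 + 1/2*1/16 + 0*3/16 = 7/48
  d_1[S2] = 1/6*1/8 + 1/3*1/4 + 1/2*1/8 + 0*5/16 = 1/6
  d_1[S3] = 1/6*1/4 + 1/3*1/8 + 1/2*3/16 + 0*3/16 = 17/96
d_1 = (S0=49/96, S1=7/48, S2=1/6, S3=17/96)
  d_2[S0] = 49/96*5/16 + 7/48*7/16 + 1/6*5/8 + 17/96*5/16 = 49/128
  d_2[S1] = 49/96*5/16 + 7/48*3/16 + 1/6*1/16 + 17/96*3/16 = 59/256
  d_2[S2] = 49/96*1/8 + 7/48*1/4 + 1/6*1/8 + 17/96*5/16 = 271/1536
  d_2[S3] = 49/96*1/4 + 7/48*1/8 + 1/6*3/16 + 17/96*3/16 = 323/1536
d_2 = (S0=49/128, S1=59/256, S2=271/1536, S3=323/1536)

Answer: 49/128 59/256 271/1536 323/1536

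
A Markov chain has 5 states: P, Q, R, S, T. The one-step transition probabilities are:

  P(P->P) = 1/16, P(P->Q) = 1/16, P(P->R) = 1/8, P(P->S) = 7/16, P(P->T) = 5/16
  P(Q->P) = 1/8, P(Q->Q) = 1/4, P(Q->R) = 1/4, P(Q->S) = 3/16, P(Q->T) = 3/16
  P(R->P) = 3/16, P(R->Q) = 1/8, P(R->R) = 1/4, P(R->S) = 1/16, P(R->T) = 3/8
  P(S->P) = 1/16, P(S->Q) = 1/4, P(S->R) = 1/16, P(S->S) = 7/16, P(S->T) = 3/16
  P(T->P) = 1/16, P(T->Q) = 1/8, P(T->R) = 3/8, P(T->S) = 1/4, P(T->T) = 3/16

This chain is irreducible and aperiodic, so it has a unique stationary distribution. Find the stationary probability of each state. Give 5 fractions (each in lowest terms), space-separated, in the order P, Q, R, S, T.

Answer: 5168/51401 8937/51401 11175/51401 13742/51401 12379/51401

Derivation:
The stationary distribution satisfies pi = pi * P, i.e.:
  pi_P = 1/16*pi_P + 1/8*pi_Q + 3/16*pi_R + 1/16*pi_S + 1/16*pi_T
  pi_Q = 1/16*pi_P + 1/4*pi_Q + 1/8*pi_R + 1/4*pi_S + 1/8*pi_T
  pi_R = 1/8*pi_P + 1/4*pi_Q + 1/4*pi_R + 1/16*pi_S + 3/8*pi_T
  pi_S = 7/16*pi_P + 3/16*pi_Q + 1/16*pi_R + 7/16*pi_S + 1/4*pi_T
  pi_T = 5/16*pi_P + 3/16*pi_Q + 3/8*pi_R + 3/16*pi_S + 3/16*pi_T
with normalization: pi_P + pi_Q + pi_R + pi_S + pi_T = 1.

Using the first 4 balance equations plus normalization, the linear system A*pi = b is:
  [-15/16, 1/8, 3/16, 1/16, 1/16] . pi = 0
  [1/16, -3/4, 1/8, 1/4, 1/8] . pi = 0
  [1/8, 1/4, -3/4, 1/16, 3/8] . pi = 0
  [7/16, 3/16, 1/16, -9/16, 1/4] . pi = 0
  [1, 1, 1, 1, 1] . pi = 1

Solving yields:
  pi_P = 5168/51401
  pi_Q = 8937/51401
  pi_R = 11175/51401
  pi_S = 13742/51401
  pi_T = 12379/51401

Verification (pi * P):
  5168/51401*1/16 + 8937/51401*1/8 + 11175/51401*3/16 + 13742/51401*1/16 + 12379/51401*1/16 = 5168/51401 = pi_P  (ok)
  5168/51401*1/16 + 8937/51401*1/4 + 11175/51401*1/8 + 13742/51401*1/4 + 12379/51401*1/8 = 8937/51401 = pi_Q  (ok)
  5168/51401*1/8 + 8937/51401*1/4 + 11175/51401*1/4 + 13742/51401*1/16 + 12379/51401*3/8 = 11175/51401 = pi_R  (ok)
  5168/51401*7/16 + 8937/51401*3/16 + 11175/51401*1/16 + 13742/51401*7/16 + 12379/51401*1/4 = 13742/51401 = pi_S  (ok)
  5168/51401*5/16 + 8937/51401*3/16 + 11175/51401*3/8 + 13742/51401*3/16 + 12379/51401*3/16 = 12379/51401 = pi_T  (ok)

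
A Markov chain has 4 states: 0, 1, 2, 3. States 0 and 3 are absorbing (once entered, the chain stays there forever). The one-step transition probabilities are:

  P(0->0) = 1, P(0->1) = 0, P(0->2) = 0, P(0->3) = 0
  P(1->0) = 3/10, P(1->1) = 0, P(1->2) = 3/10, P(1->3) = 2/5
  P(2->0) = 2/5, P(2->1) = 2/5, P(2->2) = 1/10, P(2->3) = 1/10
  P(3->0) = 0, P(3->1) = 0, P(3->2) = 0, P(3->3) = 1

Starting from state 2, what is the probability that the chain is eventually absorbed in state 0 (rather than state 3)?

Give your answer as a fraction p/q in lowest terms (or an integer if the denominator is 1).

Answer: 2/3

Derivation:
Let a_i = P(absorbed in 0 | start in state i).
Boundary conditions: a_0 = 1, a_3 = 0.
For each transient state i, a_i = sum_j P(i->j) * a_j:
  a_1 = 3/10*a_0 + 0*a_1 + 3/10*a_2 + 2/5*a_3
  a_2 = 2/5*a_0 + 2/5*a_1 + 1/10*a_2 + 1/10*a_3

Substituting a_0 = 1 and a_3 = 0, rearrange to (I - Q) a = r where r[i] = P(i -> 0):
  [1, -3/10] . (a_1, a_2) = 3/10
  [-2/5, 9/10] . (a_1, a_2) = 2/5

Solving yields:
  a_1 = 1/2
  a_2 = 2/3

Starting state is 2, so the absorption probability is a_2 = 2/3.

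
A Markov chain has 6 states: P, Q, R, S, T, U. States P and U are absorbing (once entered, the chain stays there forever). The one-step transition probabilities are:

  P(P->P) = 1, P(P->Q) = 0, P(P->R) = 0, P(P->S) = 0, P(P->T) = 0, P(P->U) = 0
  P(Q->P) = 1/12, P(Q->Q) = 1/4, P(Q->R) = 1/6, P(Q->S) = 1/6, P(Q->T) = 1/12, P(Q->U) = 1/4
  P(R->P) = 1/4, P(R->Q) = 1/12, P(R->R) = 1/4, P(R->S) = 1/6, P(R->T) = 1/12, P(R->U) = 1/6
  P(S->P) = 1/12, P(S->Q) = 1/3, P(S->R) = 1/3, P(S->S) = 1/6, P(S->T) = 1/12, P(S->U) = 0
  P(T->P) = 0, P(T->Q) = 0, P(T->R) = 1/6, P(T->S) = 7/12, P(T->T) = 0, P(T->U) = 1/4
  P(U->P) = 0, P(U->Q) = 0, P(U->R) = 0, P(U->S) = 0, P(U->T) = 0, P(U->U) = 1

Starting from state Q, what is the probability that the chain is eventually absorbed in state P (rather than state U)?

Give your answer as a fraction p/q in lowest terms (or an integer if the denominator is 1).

Let a_i = P(absorbed in P | start in state i).
Boundary conditions: a_P = 1, a_U = 0.
For each transient state i, a_i = sum_j P(i->j) * a_j:
  a_Q = 1/12*a_P + 1/4*a_Q + 1/6*a_R + 1/6*a_S + 1/12*a_T + 1/4*a_U
  a_R = 1/4*a_P + 1/12*a_Q + 1/4*a_R + 1/6*a_S + 1/12*a_T + 1/6*a_U
  a_S = 1/12*a_P + 1/3*a_Q + 1/3*a_R + 1/6*a_S + 1/12*a_T + 0*a_U
  a_T = 0*a_P + 0*a_Q + 1/6*a_R + 7/12*a_S + 0*a_T + 1/4*a_U

Substituting a_P = 1 and a_U = 0, rearrange to (I - Q) a = r where r[i] = P(i -> P):
  [3/4, -1/6, -1/6, -1/12] . (a_Q, a_R, a_S, a_T) = 1/12
  [-1/12, 3/4, -1/6, -1/12] . (a_Q, a_R, a_S, a_T) = 1/4
  [-1/3, -1/3, 5/6, -1/12] . (a_Q, a_R, a_S, a_T) = 1/12
  [0, -1/6, -7/12, 1] . (a_Q, a_R, a_S, a_T) = 0

Solving yields:
  a_Q = 212/553
  a_R = 3226/6083
  a_S = 3064/6083
  a_T = 2325/6083

Starting state is Q, so the absorption probability is a_Q = 212/553.

Answer: 212/553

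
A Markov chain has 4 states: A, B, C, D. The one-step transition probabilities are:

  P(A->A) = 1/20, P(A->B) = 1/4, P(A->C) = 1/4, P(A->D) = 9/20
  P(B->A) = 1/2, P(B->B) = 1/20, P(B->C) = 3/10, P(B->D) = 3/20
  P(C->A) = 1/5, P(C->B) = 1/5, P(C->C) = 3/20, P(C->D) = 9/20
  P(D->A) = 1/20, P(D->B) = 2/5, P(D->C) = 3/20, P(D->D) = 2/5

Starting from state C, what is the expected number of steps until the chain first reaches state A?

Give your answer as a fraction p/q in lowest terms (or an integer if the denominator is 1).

Answer: 3380/733

Derivation:
Let h_i = expected steps to first reach A from state i.
Boundary: h_A = 0.
First-step equations for the other states:
  h_B = 1 + 1/2*h_A + 1/20*h_B + 3/10*h_C + 3/20*h_D
  h_C = 1 + 1/5*h_A + 1/5*h_B + 3/20*h_C + 9/20*h_D
  h_D = 1 + 1/20*h_A + 2/5*h_B + 3/20*h_C + 2/5*h_D

Substituting h_A = 0 and rearranging gives the linear system (I - Q) h = 1:
  [19/20, -3/10, -3/20] . (h_B, h_C, h_D) = 1
  [-1/5, 17/20, -9/20] . (h_B, h_C, h_D) = 1
  [-2/5, -3/20, 3/5] . (h_B, h_C, h_D) = 1

Solving yields:
  h_B = 2420/733
  h_C = 3380/733
  h_D = 3680/733

Starting state is C, so the expected hitting time is h_C = 3380/733.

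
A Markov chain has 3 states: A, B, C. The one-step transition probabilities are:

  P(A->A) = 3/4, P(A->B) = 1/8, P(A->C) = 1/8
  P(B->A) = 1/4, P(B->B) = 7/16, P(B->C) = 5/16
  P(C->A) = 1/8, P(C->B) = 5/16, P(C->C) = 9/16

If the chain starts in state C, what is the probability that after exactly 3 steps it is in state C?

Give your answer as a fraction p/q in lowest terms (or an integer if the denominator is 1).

Computing P^3 by repeated multiplication:
P^1 =
  A: [3/4, 1/8, 1/8]
  B: [1/4, 7/16, 5/16]
  C: [1/8, 5/16, 9/16]
P^2 =
  A: [39/64, 3/16, 13/64]
  B: [43/128, 41/128, 11/32]
  C: [31/128, 21/64, 55/128]
P^3 =
  A: [271/512, 227/1024, 255/1024]
  B: [3/8, 593/2048, 687/2048]
  C: [325/1024, 631/2048, 767/2048]

(P^3)[C -> C] = 767/2048

Answer: 767/2048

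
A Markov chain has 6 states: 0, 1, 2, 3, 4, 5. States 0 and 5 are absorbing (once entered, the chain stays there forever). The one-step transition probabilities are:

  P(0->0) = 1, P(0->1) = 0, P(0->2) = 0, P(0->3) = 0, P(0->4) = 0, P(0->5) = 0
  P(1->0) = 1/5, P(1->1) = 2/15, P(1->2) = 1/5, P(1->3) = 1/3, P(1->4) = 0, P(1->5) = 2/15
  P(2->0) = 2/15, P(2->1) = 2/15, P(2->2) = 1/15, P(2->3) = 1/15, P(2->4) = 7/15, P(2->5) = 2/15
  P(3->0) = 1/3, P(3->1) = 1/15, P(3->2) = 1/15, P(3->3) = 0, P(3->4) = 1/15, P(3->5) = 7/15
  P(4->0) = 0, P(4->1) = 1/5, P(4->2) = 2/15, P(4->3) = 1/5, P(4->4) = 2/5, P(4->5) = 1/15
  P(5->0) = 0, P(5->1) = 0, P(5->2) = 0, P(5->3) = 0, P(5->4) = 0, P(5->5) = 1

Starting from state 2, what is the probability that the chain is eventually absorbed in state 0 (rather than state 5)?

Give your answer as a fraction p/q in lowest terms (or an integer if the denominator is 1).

Answer: 207/463

Derivation:
Let a_i = P(absorbed in 0 | start in state i).
Boundary conditions: a_0 = 1, a_5 = 0.
For each transient state i, a_i = sum_j P(i->j) * a_j:
  a_1 = 1/5*a_0 + 2/15*a_1 + 1/5*a_2 + 1/3*a_3 + 0*a_4 + 2/15*a_5
  a_2 = 2/15*a_0 + 2/15*a_1 + 1/15*a_2 + 1/15*a_3 + 7/15*a_4 + 2/15*a_5
  a_3 = 1/3*a_0 + 1/15*a_1 + 1/15*a_2 + 0*a_3 + 1/15*a_4 + 7/15*a_5
  a_4 = 0*a_0 + 1/5*a_1 + 2/15*a_2 + 1/5*a_3 + 2/5*a_4 + 1/15*a_5

Substituting a_0 = 1 and a_5 = 0, rearrange to (I - Q) a = r where r[i] = P(i -> 0):
  [13/15, -1/5, -1/3, 0] . (a_1, a_2, a_3, a_4) = 1/5
  [-2/15, 14/15, -1/15, -7/15] . (a_1, a_2, a_3, a_4) = 2/15
  [-1/15, -1/15, 1, -1/15] . (a_1, a_2, a_3, a_4) = 1/3
  [-1/5, -2/15, -1/5, 3/5] . (a_1, a_2, a_3, a_4) = 0

Solving yields:
  a_1 = 230/463
  a_2 = 207/463
  a_3 = 196/463
  a_4 = 188/463

Starting state is 2, so the absorption probability is a_2 = 207/463.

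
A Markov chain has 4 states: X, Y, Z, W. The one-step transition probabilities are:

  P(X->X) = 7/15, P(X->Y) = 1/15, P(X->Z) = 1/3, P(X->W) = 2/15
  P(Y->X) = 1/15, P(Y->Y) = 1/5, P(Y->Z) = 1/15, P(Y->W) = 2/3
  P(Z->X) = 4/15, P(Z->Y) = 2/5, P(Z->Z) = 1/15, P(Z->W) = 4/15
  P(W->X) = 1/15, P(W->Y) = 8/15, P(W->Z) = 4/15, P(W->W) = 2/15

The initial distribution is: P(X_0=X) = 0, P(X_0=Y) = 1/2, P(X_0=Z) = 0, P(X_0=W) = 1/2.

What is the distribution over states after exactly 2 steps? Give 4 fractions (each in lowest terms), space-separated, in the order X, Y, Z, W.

Answer: 19/150 161/450 37/225 79/225

Derivation:
Propagating the distribution step by step (d_{t+1} = d_t * P):
d_0 = (X=0, Y=1/2, Z=0, W=1/2)
  d_1[X] = 0*7/15 + 1/2*1/15 + 0*4/15 + 1/2*1/15 = 1/15
  d_1[Y] = 0*1/15 + 1/2*1/5 + 0*2/5 + 1/2*8/15 = 11/30
  d_1[Z] = 0*1/3 + 1/2*1/15 + 0*1/15 + 1/2*4/15 = 1/6
  d_1[W] = 0*2/15 + 1/2*2/3 + 0*4/15 + 1/2*2/15 = 2/5
d_1 = (X=1/15, Y=11/30, Z=1/6, W=2/5)
  d_2[X] = 1/15*7/15 + 11/30*1/15 + 1/6*4/15 + 2/5*1/15 = 19/150
  d_2[Y] = 1/15*1/15 + 11/30*1/5 + 1/6*2/5 + 2/5*8/15 = 161/450
  d_2[Z] = 1/15*1/3 + 11/30*1/15 + 1/6*1/15 + 2/5*4/15 = 37/225
  d_2[W] = 1/15*2/15 + 11/30*2/3 + 1/6*4/15 + 2/5*2/15 = 79/225
d_2 = (X=19/150, Y=161/450, Z=37/225, W=79/225)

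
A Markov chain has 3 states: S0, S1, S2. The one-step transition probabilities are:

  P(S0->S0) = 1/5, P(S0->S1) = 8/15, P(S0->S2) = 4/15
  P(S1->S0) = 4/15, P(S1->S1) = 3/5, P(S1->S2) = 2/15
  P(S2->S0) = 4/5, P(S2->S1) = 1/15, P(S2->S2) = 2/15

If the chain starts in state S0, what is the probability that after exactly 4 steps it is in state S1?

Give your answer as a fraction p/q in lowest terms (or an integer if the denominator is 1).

Computing P^4 by repeated multiplication:
P^1 =
  S0: [1/5, 8/15, 4/15]
  S1: [4/15, 3/5, 2/15]
  S2: [4/5, 1/15, 2/15]
P^2 =
  S0: [89/225, 4/9, 4/25]
  S1: [8/25, 23/45, 38/225]
  S2: [64/225, 107/225, 6/25]
P^3 =
  S0: [1099/3375, 1648/3375, 628/3375]
  S1: [1132/3375, 1649/3375, 22/125]
  S2: [1268/3375, 1529/3375, 578/3375]
P^4 =
  S0: [697/2025, 8084/16875, 8948/50625]
  S1: [3424/10125, 24491/50625, 9014/50625]
  S2: [16856/50625, 8161/16875, 9286/50625]

(P^4)[S0 -> S1] = 8084/16875

Answer: 8084/16875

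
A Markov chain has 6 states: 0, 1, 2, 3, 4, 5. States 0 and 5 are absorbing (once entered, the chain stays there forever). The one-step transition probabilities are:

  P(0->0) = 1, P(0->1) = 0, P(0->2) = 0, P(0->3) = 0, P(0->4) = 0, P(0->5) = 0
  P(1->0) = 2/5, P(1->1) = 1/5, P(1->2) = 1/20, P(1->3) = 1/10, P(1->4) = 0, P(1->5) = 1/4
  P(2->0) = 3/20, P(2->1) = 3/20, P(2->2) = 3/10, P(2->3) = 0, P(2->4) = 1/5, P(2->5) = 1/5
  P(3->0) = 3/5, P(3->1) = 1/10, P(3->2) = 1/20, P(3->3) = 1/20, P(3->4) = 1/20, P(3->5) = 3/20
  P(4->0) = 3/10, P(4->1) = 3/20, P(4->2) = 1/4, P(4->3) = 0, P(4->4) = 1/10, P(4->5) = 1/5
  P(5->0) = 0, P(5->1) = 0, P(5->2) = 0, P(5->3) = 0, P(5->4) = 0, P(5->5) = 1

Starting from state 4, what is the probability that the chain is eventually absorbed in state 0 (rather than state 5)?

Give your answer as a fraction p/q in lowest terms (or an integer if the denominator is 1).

Answer: 13181/22700

Derivation:
Let a_i = P(absorbed in 0 | start in state i).
Boundary conditions: a_0 = 1, a_5 = 0.
For each transient state i, a_i = sum_j P(i->j) * a_j:
  a_1 = 2/5*a_0 + 1/5*a_1 + 1/20*a_2 + 1/10*a_3 + 0*a_4 + 1/4*a_5
  a_2 = 3/20*a_0 + 3/20*a_1 + 3/10*a_2 + 0*a_3 + 1/5*a_4 + 1/5*a_5
  a_3 = 3/5*a_0 + 1/10*a_1 + 1/20*a_2 + 1/20*a_3 + 1/20*a_4 + 3/20*a_5
  a_4 = 3/10*a_0 + 3/20*a_1 + 1/4*a_2 + 0*a_3 + 1/10*a_4 + 1/5*a_5

Substituting a_0 = 1 and a_5 = 0, rearrange to (I - Q) a = r where r[i] = P(i -> 0):
  [4/5, -1/20, -1/10, 0] . (a_1, a_2, a_3, a_4) = 2/5
  [-3/20, 7/10, 0, -1/5] . (a_1, a_2, a_3, a_4) = 3/20
  [-1/10, -1/20, 19/20, -1/20] . (a_1, a_2, a_3, a_4) = 3/5
  [-3/20, -1/4, 0, 9/10] . (a_1, a_2, a_3, a_4) = 3/10

Solving yields:
  a_1 = 10667/17025
  a_2 = 5839/11350
  a_3 = 51427/68100
  a_4 = 13181/22700

Starting state is 4, so the absorption probability is a_4 = 13181/22700.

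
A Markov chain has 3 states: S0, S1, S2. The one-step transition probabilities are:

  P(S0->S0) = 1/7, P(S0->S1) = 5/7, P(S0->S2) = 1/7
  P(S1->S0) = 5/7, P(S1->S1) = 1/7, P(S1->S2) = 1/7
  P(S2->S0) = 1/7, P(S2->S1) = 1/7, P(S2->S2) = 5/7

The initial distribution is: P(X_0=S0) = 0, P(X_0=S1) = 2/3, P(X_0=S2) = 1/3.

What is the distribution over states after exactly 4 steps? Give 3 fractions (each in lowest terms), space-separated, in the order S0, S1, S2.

Answer: 715/2401 2657/7203 1/3

Derivation:
Propagating the distribution step by step (d_{t+1} = d_t * P):
d_0 = (S0=0, S1=2/3, S2=1/3)
  d_1[S0] = 0*1/7 + 2/3*5/7 + 1/3*1/7 = 11/21
  d_1[S1] = 0*5/7 + 2/3*1/7 + 1/3*1/7 = 1/7
  d_1[S2] = 0*1/7 + 2/3*1/7 + 1/3*5/7 = 1/3
d_1 = (S0=11/21, S1=1/7, S2=1/3)
  d_2[S0] = 11/21*1/7 + 1/7*5/7 + 1/3*1/7 = 11/49
  d_2[S1] = 11/21*5/7 + 1/7*1/7 + 1/3*1/7 = 65/147
  d_2[S2] = 11/21*1/7 + 1/7*1/7 + 1/3*5/7 = 1/3
d_2 = (S0=11/49, S1=65/147, S2=1/3)
  d_3[S0] = 11/49*1/7 + 65/147*5/7 + 1/3*1/7 = 407/1029
  d_3[S1] = 11/49*5/7 + 65/147*1/7 + 1/3*1/7 = 93/343
  d_3[S2] = 11/49*1/7 + 65/147*1/7 + 1/3*5/7 = 1/3
d_3 = (S0=407/1029, S1=93/343, S2=1/3)
  d_4[S0] = 407/1029*1/7 + 93/343*5/7 + 1/3*1/7 = 715/2401
  d_4[S1] = 407/1029*5/7 + 93/343*1/7 + 1/3*1/7 = 2657/7203
  d_4[S2] = 407/1029*1/7 + 93/343*1/7 + 1/3*5/7 = 1/3
d_4 = (S0=715/2401, S1=2657/7203, S2=1/3)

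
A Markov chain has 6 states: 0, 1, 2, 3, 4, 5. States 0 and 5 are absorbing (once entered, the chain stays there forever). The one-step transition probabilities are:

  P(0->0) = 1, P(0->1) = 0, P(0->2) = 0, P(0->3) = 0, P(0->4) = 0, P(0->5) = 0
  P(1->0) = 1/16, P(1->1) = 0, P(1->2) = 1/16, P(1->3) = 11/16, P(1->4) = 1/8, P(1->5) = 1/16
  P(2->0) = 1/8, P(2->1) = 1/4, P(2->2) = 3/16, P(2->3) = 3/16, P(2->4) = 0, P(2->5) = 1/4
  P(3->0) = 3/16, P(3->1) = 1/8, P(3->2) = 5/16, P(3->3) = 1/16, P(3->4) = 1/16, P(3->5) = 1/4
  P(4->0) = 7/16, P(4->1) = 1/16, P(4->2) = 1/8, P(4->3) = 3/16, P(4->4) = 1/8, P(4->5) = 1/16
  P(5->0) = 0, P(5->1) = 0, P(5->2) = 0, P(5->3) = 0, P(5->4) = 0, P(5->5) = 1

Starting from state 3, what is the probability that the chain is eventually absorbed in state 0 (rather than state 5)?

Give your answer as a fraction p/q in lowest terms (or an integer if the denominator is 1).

Answer: 13537/30470

Derivation:
Let a_i = P(absorbed in 0 | start in state i).
Boundary conditions: a_0 = 1, a_5 = 0.
For each transient state i, a_i = sum_j P(i->j) * a_j:
  a_1 = 1/16*a_0 + 0*a_1 + 1/16*a_2 + 11/16*a_3 + 1/8*a_4 + 1/16*a_5
  a_2 = 1/8*a_0 + 1/4*a_1 + 3/16*a_2 + 3/16*a_3 + 0*a_4 + 1/4*a_5
  a_3 = 3/16*a_0 + 1/8*a_1 + 5/16*a_2 + 1/16*a_3 + 1/16*a_4 + 1/4*a_5
  a_4 = 7/16*a_0 + 1/16*a_1 + 1/8*a_2 + 3/16*a_3 + 1/8*a_4 + 1/16*a_5

Substituting a_0 = 1 and a_5 = 0, rearrange to (I - Q) a = r where r[i] = P(i -> 0):
  [1, -1/16, -11/16, -1/8] . (a_1, a_2, a_3, a_4) = 1/16
  [-1/4, 13/16, -3/16, 0] . (a_1, a_2, a_3, a_4) = 1/8
  [-1/8, -5/16, 15/16, -1/16] . (a_1, a_2, a_3, a_4) = 3/16
  [-1/16, -1/8, -3/16, 7/8] . (a_1, a_2, a_3, a_4) = 7/16

Solving yields:
  a_1 = 1327/2770
  a_2 = 12303/30470
  a_3 = 13537/30470
  a_4 = 10468/15235

Starting state is 3, so the absorption probability is a_3 = 13537/30470.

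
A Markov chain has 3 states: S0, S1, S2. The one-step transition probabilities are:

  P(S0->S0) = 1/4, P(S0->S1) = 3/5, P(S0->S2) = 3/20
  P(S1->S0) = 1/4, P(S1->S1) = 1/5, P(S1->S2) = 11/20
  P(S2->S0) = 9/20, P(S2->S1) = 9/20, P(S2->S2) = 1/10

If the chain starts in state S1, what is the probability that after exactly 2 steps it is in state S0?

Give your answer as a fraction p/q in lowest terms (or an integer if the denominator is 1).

Answer: 9/25

Derivation:
Computing P^2 by repeated multiplication:
P^1 =
  S0: [1/4, 3/5, 3/20]
  S1: [1/4, 1/5, 11/20]
  S2: [9/20, 9/20, 1/10]
P^2 =
  S0: [7/25, 27/80, 153/400]
  S1: [9/25, 7/16, 81/400]
  S2: [27/100, 81/200, 13/40]

(P^2)[S1 -> S0] = 9/25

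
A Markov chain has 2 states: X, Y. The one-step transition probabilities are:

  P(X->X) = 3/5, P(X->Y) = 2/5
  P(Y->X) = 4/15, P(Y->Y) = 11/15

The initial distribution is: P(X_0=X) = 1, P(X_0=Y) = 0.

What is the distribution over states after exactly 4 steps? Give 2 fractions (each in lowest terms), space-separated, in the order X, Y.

Propagating the distribution step by step (d_{t+1} = d_t * P):
d_0 = (X=1, Y=0)
  d_1[X] = 1*3/5 + 0*4/15 = 3/5
  d_1[Y] = 1*2/5 + 0*11/15 = 2/5
d_1 = (X=3/5, Y=2/5)
  d_2[X] = 3/5*3/5 + 2/5*4/15 = 7/15
  d_2[Y] = 3/5*2/5 + 2/5*11/15 = 8/15
d_2 = (X=7/15, Y=8/15)
  d_3[X] = 7/15*3/5 + 8/15*4/15 = 19/45
  d_3[Y] = 7/15*2/5 + 8/15*11/15 = 26/45
d_3 = (X=19/45, Y=26/45)
  d_4[X] = 19/45*3/5 + 26/45*4/15 = 11/27
  d_4[Y] = 19/45*2/5 + 26/45*11/15 = 16/27
d_4 = (X=11/27, Y=16/27)

Answer: 11/27 16/27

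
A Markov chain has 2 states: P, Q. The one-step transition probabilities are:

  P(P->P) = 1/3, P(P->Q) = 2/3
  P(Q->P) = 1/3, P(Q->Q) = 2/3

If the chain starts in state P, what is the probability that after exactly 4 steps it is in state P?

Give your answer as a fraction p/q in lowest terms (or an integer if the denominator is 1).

Computing P^4 by repeated multiplication:
P^1 =
  P: [1/3, 2/3]
  Q: [1/3, 2/3]
P^2 =
  P: [1/3, 2/3]
  Q: [1/3, 2/3]
P^3 =
  P: [1/3, 2/3]
  Q: [1/3, 2/3]
P^4 =
  P: [1/3, 2/3]
  Q: [1/3, 2/3]

(P^4)[P -> P] = 1/3

Answer: 1/3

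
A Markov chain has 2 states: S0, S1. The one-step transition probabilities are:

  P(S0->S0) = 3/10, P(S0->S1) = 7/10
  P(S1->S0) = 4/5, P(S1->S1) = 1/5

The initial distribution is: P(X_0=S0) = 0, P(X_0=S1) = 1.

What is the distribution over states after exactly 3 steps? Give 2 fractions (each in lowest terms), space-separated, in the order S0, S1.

Propagating the distribution step by step (d_{t+1} = d_t * P):
d_0 = (S0=0, S1=1)
  d_1[S0] = 0*3/10 + 1*4/5 = 4/5
  d_1[S1] = 0*7/10 + 1*1/5 = 1/5
d_1 = (S0=4/5, S1=1/5)
  d_2[S0] = 4/5*3/10 + 1/5*4/5 = 2/5
  d_2[S1] = 4/5*7/10 + 1/5*1/5 = 3/5
d_2 = (S0=2/5, S1=3/5)
  d_3[S0] = 2/5*3/10 + 3/5*4/5 = 3/5
  d_3[S1] = 2/5*7/10 + 3/5*1/5 = 2/5
d_3 = (S0=3/5, S1=2/5)

Answer: 3/5 2/5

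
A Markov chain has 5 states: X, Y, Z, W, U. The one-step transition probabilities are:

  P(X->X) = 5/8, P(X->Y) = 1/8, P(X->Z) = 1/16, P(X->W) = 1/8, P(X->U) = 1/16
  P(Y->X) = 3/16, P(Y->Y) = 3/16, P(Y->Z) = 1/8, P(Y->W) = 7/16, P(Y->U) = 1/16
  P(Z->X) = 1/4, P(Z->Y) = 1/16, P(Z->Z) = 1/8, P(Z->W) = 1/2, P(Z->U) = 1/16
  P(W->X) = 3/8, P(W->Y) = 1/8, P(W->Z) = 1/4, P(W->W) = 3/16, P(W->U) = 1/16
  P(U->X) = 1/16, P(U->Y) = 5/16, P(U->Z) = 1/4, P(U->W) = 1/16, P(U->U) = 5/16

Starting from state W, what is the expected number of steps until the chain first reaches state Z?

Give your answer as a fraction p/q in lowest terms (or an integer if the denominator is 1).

Let h_i = expected steps to first reach Z from state i.
Boundary: h_Z = 0.
First-step equations for the other states:
  h_X = 1 + 5/8*h_X + 1/8*h_Y + 1/16*h_Z + 1/8*h_W + 1/16*h_U
  h_Y = 1 + 3/16*h_X + 3/16*h_Y + 1/8*h_Z + 7/16*h_W + 1/16*h_U
  h_W = 1 + 3/8*h_X + 1/8*h_Y + 1/4*h_Z + 3/16*h_W + 1/16*h_U
  h_U = 1 + 1/16*h_X + 5/16*h_Y + 1/4*h_Z + 1/16*h_W + 5/16*h_U

Substituting h_Z = 0 and rearranging gives the linear system (I - Q) h = 1:
  [3/8, -1/8, -1/8, -1/16] . (h_X, h_Y, h_W, h_U) = 1
  [-3/16, 13/16, -7/16, -1/16] . (h_X, h_Y, h_W, h_U) = 1
  [-3/8, -1/8, 13/16, -1/16] . (h_X, h_Y, h_W, h_U) = 1
  [-1/16, -5/16, -1/16, 11/16] . (h_X, h_Y, h_W, h_U) = 1

Solving yields:
  h_X = 240/29
  h_Y = 208/29
  h_W = 192/29
  h_U = 176/29

Starting state is W, so the expected hitting time is h_W = 192/29.

Answer: 192/29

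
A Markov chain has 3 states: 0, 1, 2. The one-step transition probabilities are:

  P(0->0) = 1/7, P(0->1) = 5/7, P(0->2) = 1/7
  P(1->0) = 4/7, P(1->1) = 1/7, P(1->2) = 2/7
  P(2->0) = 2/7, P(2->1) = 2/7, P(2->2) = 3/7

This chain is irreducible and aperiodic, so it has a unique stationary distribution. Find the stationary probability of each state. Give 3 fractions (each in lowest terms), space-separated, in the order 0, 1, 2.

Answer: 10/29 11/29 8/29

Derivation:
The stationary distribution satisfies pi = pi * P, i.e.:
  pi_0 = 1/7*pi_0 + 4/7*pi_1 + 2/7*pi_2
  pi_1 = 5/7*pi_0 + 1/7*pi_1 + 2/7*pi_2
  pi_2 = 1/7*pi_0 + 2/7*pi_1 + 3/7*pi_2
with normalization: pi_0 + pi_1 + pi_2 = 1.

Using the first 2 balance equations plus normalization, the linear system A*pi = b is:
  [-6/7, 4/7, 2/7] . pi = 0
  [5/7, -6/7, 2/7] . pi = 0
  [1, 1, 1] . pi = 1

Solving yields:
  pi_0 = 10/29
  pi_1 = 11/29
  pi_2 = 8/29

Verification (pi * P):
  10/29*1/7 + 11/29*4/7 + 8/29*2/7 = 10/29 = pi_0  (ok)
  10/29*5/7 + 11/29*1/7 + 8/29*2/7 = 11/29 = pi_1  (ok)
  10/29*1/7 + 11/29*2/7 + 8/29*3/7 = 8/29 = pi_2  (ok)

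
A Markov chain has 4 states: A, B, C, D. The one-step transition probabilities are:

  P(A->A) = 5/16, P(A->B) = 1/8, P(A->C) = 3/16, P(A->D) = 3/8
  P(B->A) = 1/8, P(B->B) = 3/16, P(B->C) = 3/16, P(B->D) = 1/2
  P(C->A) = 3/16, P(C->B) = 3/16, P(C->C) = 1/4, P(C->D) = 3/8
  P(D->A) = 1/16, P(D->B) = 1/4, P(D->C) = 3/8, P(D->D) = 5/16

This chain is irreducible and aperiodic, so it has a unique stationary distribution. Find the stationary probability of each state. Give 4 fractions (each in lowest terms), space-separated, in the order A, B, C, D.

Answer: 183/1253 253/1253 345/1253 472/1253

Derivation:
The stationary distribution satisfies pi = pi * P, i.e.:
  pi_A = 5/16*pi_A + 1/8*pi_B + 3/16*pi_C + 1/16*pi_D
  pi_B = 1/8*pi_A + 3/16*pi_B + 3/16*pi_C + 1/4*pi_D
  pi_C = 3/16*pi_A + 3/16*pi_B + 1/4*pi_C + 3/8*pi_D
  pi_D = 3/8*pi_A + 1/2*pi_B + 3/8*pi_C + 5/16*pi_D
with normalization: pi_A + pi_B + pi_C + pi_D = 1.

Using the first 3 balance equations plus normalization, the linear system A*pi = b is:
  [-11/16, 1/8, 3/16, 1/16] . pi = 0
  [1/8, -13/16, 3/16, 1/4] . pi = 0
  [3/16, 3/16, -3/4, 3/8] . pi = 0
  [1, 1, 1, 1] . pi = 1

Solving yields:
  pi_A = 183/1253
  pi_B = 253/1253
  pi_C = 345/1253
  pi_D = 472/1253

Verification (pi * P):
  183/1253*5/16 + 253/1253*1/8 + 345/1253*3/16 + 472/1253*1/16 = 183/1253 = pi_A  (ok)
  183/1253*1/8 + 253/1253*3/16 + 345/1253*3/16 + 472/1253*1/4 = 253/1253 = pi_B  (ok)
  183/1253*3/16 + 253/1253*3/16 + 345/1253*1/4 + 472/1253*3/8 = 345/1253 = pi_C  (ok)
  183/1253*3/8 + 253/1253*1/2 + 345/1253*3/8 + 472/1253*5/16 = 472/1253 = pi_D  (ok)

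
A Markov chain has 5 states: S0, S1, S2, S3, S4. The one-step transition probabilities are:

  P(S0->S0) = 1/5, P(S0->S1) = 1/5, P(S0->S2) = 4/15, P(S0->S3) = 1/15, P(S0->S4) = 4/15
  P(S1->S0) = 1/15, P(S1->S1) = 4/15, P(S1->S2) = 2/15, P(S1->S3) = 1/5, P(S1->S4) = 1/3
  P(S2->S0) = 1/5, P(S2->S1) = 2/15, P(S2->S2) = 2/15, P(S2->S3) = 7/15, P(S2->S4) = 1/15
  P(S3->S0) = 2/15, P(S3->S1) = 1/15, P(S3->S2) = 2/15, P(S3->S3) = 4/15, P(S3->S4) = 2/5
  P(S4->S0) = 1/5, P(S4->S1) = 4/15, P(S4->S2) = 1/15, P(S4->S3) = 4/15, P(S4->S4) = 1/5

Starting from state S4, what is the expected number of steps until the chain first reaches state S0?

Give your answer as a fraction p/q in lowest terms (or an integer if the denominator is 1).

Answer: 1500/233

Derivation:
Let h_i = expected steps to first reach S0 from state i.
Boundary: h_S0 = 0.
First-step equations for the other states:
  h_S1 = 1 + 1/15*h_S0 + 4/15*h_S1 + 2/15*h_S2 + 1/5*h_S3 + 1/3*h_S4
  h_S2 = 1 + 1/5*h_S0 + 2/15*h_S1 + 2/15*h_S2 + 7/15*h_S3 + 1/15*h_S4
  h_S3 = 1 + 2/15*h_S0 + 1/15*h_S1 + 2/15*h_S2 + 4/15*h_S3 + 2/5*h_S4
  h_S4 = 1 + 1/5*h_S0 + 4/15*h_S1 + 1/15*h_S2 + 4/15*h_S3 + 1/5*h_S4

Substituting h_S0 = 0 and rearranging gives the linear system (I - Q) h = 1:
  [11/15, -2/15, -1/5, -1/3] . (h_S1, h_S2, h_S3, h_S4) = 1
  [-2/15, 13/15, -7/15, -1/15] . (h_S1, h_S2, h_S3, h_S4) = 1
  [-1/15, -2/15, 11/15, -2/5] . (h_S1, h_S2, h_S3, h_S4) = 1
  [-4/15, -1/15, -4/15, 4/5] . (h_S1, h_S2, h_S3, h_S4) = 1

Solving yields:
  h_S1 = 1695/233
  h_S2 = 1485/233
  h_S3 = 1560/233
  h_S4 = 1500/233

Starting state is S4, so the expected hitting time is h_S4 = 1500/233.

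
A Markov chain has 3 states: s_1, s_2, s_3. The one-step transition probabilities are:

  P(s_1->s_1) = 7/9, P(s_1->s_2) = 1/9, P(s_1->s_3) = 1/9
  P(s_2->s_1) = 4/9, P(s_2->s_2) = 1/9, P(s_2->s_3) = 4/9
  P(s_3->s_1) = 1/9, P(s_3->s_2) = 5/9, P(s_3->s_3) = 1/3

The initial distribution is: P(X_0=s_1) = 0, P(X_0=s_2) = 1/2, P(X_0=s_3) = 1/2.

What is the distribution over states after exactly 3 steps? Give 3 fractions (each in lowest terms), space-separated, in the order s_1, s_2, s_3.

Propagating the distribution step by step (d_{t+1} = d_t * P):
d_0 = (s_1=0, s_2=1/2, s_3=1/2)
  d_1[s_1] = 0*7/9 + 1/2*4/9 + 1/2*1/9 = 5/18
  d_1[s_2] = 0*1/9 + 1/2*1/9 + 1/2*5/9 = 1/3
  d_1[s_3] = 0*1/9 + 1/2*4/9 + 1/2*1/3 = 7/18
d_1 = (s_1=5/18, s_2=1/3, s_3=7/18)
  d_2[s_1] = 5/18*7/9 + 1/3*4/9 + 7/18*1/9 = 11/27
  d_2[s_2] = 5/18*1/9 + 1/3*1/9 + 7/18*5/9 = 23/81
  d_2[s_3] = 5/18*1/9 + 1/3*4/9 + 7/18*1/3 = 25/81
d_2 = (s_1=11/27, s_2=23/81, s_3=25/81)
  d_3[s_1] = 11/27*7/9 + 23/81*4/9 + 25/81*1/9 = 116/243
  d_3[s_2] = 11/27*1/9 + 23/81*1/9 + 25/81*5/9 = 181/729
  d_3[s_3] = 11/27*1/9 + 23/81*4/9 + 25/81*1/3 = 200/729
d_3 = (s_1=116/243, s_2=181/729, s_3=200/729)

Answer: 116/243 181/729 200/729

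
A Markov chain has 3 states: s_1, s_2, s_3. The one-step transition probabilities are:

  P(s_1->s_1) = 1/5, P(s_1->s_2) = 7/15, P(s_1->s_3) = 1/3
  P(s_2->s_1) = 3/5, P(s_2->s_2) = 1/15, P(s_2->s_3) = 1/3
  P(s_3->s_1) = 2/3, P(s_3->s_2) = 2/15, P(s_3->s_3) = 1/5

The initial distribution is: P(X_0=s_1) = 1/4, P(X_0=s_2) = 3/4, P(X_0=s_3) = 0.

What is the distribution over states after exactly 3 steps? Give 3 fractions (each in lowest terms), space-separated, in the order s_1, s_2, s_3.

Answer: 304/675 172/675 199/675

Derivation:
Propagating the distribution step by step (d_{t+1} = d_t * P):
d_0 = (s_1=1/4, s_2=3/4, s_3=0)
  d_1[s_1] = 1/4*1/5 + 3/4*3/5 + 0*2/3 = 1/2
  d_1[s_2] = 1/4*7/15 + 3/4*1/15 + 0*2/15 = 1/6
  d_1[s_3] = 1/4*1/3 + 3/4*1/3 + 0*1/5 = 1/3
d_1 = (s_1=1/2, s_2=1/6, s_3=1/3)
  d_2[s_1] = 1/2*1/5 + 1/6*3/5 + 1/3*2/3 = 19/45
  d_2[s_2] = 1/2*7/15 + 1/6*1/15 + 1/3*2/15 = 13/45
  d_2[s_3] = 1/2*1/3 + 1/6*1/3 + 1/3*1/5 = 13/45
d_2 = (s_1=19/45, s_2=13/45, s_3=13/45)
  d_3[s_1] = 19/45*1/5 + 13/45*3/5 + 13/45*2/3 = 304/675
  d_3[s_2] = 19/45*7/15 + 13/45*1/15 + 13/45*2/15 = 172/675
  d_3[s_3] = 19/45*1/3 + 13/45*1/3 + 13/45*1/5 = 199/675
d_3 = (s_1=304/675, s_2=172/675, s_3=199/675)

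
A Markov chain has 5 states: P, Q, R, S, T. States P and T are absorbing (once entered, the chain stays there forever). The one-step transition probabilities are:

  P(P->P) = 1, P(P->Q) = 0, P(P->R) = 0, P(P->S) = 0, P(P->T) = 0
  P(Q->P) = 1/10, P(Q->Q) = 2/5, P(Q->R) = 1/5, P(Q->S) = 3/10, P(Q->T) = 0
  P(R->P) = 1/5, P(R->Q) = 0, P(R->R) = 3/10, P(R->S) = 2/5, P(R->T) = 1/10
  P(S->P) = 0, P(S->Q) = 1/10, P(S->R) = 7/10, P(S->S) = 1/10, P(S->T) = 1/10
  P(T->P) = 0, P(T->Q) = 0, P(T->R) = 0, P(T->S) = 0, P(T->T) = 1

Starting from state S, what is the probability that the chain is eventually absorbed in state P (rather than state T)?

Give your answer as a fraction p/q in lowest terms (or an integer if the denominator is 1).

Let a_i = P(absorbed in P | start in state i).
Boundary conditions: a_P = 1, a_T = 0.
For each transient state i, a_i = sum_j P(i->j) * a_j:
  a_Q = 1/10*a_P + 2/5*a_Q + 1/5*a_R + 3/10*a_S + 0*a_T
  a_R = 1/5*a_P + 0*a_Q + 3/10*a_R + 2/5*a_S + 1/10*a_T
  a_S = 0*a_P + 1/10*a_Q + 7/10*a_R + 1/10*a_S + 1/10*a_T

Substituting a_P = 1 and a_T = 0, rearrange to (I - Q) a = r where r[i] = P(i -> P):
  [3/5, -1/5, -3/10] . (a_Q, a_R, a_S) = 1/10
  [0, 7/10, -2/5] . (a_Q, a_R, a_S) = 1/5
  [-1/10, -7/10, 9/10] . (a_Q, a_R, a_S) = 0

Solving yields:
  a_Q = 113/181
  a_R = 106/181
  a_S = 95/181

Starting state is S, so the absorption probability is a_S = 95/181.

Answer: 95/181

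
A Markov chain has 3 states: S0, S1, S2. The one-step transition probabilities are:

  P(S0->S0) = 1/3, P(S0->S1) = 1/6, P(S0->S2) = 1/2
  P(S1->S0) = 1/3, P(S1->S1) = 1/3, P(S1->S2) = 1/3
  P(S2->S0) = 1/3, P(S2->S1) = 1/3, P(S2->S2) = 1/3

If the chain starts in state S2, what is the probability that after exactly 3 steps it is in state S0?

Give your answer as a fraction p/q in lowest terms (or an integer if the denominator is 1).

Answer: 1/3

Derivation:
Computing P^3 by repeated multiplication:
P^1 =
  S0: [1/3, 1/6, 1/2]
  S1: [1/3, 1/3, 1/3]
  S2: [1/3, 1/3, 1/3]
P^2 =
  S0: [1/3, 5/18, 7/18]
  S1: [1/3, 5/18, 7/18]
  S2: [1/3, 5/18, 7/18]
P^3 =
  S0: [1/3, 5/18, 7/18]
  S1: [1/3, 5/18, 7/18]
  S2: [1/3, 5/18, 7/18]

(P^3)[S2 -> S0] = 1/3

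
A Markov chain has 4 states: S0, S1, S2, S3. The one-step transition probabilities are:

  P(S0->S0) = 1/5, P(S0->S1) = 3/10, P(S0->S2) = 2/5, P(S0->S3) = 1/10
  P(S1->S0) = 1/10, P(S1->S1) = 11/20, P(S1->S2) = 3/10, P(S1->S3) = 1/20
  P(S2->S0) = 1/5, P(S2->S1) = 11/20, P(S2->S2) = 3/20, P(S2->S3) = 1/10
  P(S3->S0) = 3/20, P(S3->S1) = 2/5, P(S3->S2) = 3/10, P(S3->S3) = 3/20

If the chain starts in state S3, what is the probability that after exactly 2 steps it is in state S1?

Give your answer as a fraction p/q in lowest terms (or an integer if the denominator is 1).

Computing P^2 by repeated multiplication:
P^1 =
  S0: [1/5, 3/10, 2/5, 1/10]
  S1: [1/10, 11/20, 3/10, 1/20]
  S2: [1/5, 11/20, 3/20, 1/10]
  S3: [3/20, 2/5, 3/10, 3/20]
P^2 =
  S0: [33/200, 97/200, 13/50, 9/100]
  S1: [57/400, 207/400, 53/200, 3/40]
  S2: [7/50, 97/200, 119/400, 31/400]
  S3: [61/400, 49/100, 27/100, 7/80]

(P^2)[S3 -> S1] = 49/100

Answer: 49/100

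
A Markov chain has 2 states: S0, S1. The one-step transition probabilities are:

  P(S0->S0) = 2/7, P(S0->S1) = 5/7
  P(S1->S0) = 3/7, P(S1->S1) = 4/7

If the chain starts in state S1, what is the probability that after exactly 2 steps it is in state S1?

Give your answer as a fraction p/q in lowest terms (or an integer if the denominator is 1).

Answer: 31/49

Derivation:
Computing P^2 by repeated multiplication:
P^1 =
  S0: [2/7, 5/7]
  S1: [3/7, 4/7]
P^2 =
  S0: [19/49, 30/49]
  S1: [18/49, 31/49]

(P^2)[S1 -> S1] = 31/49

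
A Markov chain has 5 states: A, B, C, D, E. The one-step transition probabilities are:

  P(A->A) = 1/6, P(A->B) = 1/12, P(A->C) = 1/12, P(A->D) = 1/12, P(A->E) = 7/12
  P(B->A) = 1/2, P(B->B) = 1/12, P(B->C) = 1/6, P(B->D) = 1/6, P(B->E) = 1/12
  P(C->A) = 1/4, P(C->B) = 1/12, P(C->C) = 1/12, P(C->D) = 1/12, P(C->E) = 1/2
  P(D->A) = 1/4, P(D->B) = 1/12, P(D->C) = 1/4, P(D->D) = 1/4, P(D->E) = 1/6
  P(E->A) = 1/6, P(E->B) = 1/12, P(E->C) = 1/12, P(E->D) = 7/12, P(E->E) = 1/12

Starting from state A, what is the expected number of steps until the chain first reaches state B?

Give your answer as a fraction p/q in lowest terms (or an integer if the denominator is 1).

Answer: 12

Derivation:
Let h_i = expected steps to first reach B from state i.
Boundary: h_B = 0.
First-step equations for the other states:
  h_A = 1 + 1/6*h_A + 1/12*h_B + 1/12*h_C + 1/12*h_D + 7/12*h_E
  h_C = 1 + 1/4*h_A + 1/12*h_B + 1/12*h_C + 1/12*h_D + 1/2*h_E
  h_D = 1 + 1/4*h_A + 1/12*h_B + 1/4*h_C + 1/4*h_D + 1/6*h_E
  h_E = 1 + 1/6*h_A + 1/12*h_B + 1/12*h_C + 7/12*h_D + 1/12*h_E

Substituting h_B = 0 and rearranging gives the linear system (I - Q) h = 1:
  [5/6, -1/12, -1/12, -7/12] . (h_A, h_C, h_D, h_E) = 1
  [-1/4, 11/12, -1/12, -1/2] . (h_A, h_C, h_D, h_E) = 1
  [-1/4, -1/4, 3/4, -1/6] . (h_A, h_C, h_D, h_E) = 1
  [-1/6, -1/12, -7/12, 11/12] . (h_A, h_C, h_D, h_E) = 1

Solving yields:
  h_A = 12
  h_C = 12
  h_D = 12
  h_E = 12

Starting state is A, so the expected hitting time is h_A = 12.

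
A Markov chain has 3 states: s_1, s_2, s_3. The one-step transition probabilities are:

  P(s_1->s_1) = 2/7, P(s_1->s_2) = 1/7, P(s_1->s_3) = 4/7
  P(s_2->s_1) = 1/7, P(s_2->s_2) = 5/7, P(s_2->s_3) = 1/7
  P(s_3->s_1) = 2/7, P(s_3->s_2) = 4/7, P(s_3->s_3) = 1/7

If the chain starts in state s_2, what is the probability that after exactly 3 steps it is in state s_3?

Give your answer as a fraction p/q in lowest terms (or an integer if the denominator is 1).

Computing P^3 by repeated multiplication:
P^1 =
  s_1: [2/7, 1/7, 4/7]
  s_2: [1/7, 5/7, 1/7]
  s_3: [2/7, 4/7, 1/7]
P^2 =
  s_1: [13/49, 23/49, 13/49]
  s_2: [9/49, 30/49, 10/49]
  s_3: [10/49, 26/49, 13/49]
P^3 =
  s_1: [75/343, 180/343, 88/343]
  s_2: [68/343, 199/343, 76/343]
  s_3: [72/343, 192/343, 79/343]

(P^3)[s_2 -> s_3] = 76/343

Answer: 76/343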